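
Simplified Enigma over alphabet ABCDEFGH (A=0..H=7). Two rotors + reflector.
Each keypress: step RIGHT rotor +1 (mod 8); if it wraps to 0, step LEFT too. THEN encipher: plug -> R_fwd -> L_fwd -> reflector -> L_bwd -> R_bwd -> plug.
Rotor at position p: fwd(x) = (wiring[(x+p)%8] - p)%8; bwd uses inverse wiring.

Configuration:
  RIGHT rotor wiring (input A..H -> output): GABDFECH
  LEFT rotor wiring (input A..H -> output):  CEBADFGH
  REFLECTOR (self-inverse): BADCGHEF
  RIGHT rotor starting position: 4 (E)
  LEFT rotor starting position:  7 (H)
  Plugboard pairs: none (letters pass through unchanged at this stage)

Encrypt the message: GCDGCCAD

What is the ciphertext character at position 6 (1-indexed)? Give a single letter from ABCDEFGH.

Char 1 ('G'): step: R->5, L=7; G->plug->G->R->G->L->G->refl->E->L'->F->R'->B->plug->B
Char 2 ('C'): step: R->6, L=7; C->plug->C->R->A->L->A->refl->B->L'->E->R'->A->plug->A
Char 3 ('D'): step: R->7, L=7; D->plug->D->R->C->L->F->refl->H->L'->H->R'->B->plug->B
Char 4 ('G'): step: R->0, L->0 (L advanced); G->plug->G->R->C->L->B->refl->A->L'->D->R'->D->plug->D
Char 5 ('C'): step: R->1, L=0; C->plug->C->R->C->L->B->refl->A->L'->D->R'->E->plug->E
Char 6 ('C'): step: R->2, L=0; C->plug->C->R->D->L->A->refl->B->L'->C->R'->D->plug->D

D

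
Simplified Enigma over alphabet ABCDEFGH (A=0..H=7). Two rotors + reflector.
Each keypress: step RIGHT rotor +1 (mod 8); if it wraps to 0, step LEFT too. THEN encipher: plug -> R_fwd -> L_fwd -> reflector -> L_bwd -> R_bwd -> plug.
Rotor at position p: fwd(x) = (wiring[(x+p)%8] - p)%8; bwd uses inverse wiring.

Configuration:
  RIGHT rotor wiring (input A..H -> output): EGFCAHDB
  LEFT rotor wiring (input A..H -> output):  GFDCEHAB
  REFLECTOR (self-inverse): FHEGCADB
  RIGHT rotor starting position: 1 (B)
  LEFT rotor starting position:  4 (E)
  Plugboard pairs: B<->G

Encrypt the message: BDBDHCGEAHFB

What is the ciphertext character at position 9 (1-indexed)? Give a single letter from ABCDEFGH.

Char 1 ('B'): step: R->2, L=4; B->plug->G->R->C->L->E->refl->C->L'->E->R'->H->plug->H
Char 2 ('D'): step: R->3, L=4; D->plug->D->R->A->L->A->refl->F->L'->D->R'->G->plug->B
Char 3 ('B'): step: R->4, L=4; B->plug->G->R->B->L->D->refl->G->L'->H->R'->C->plug->C
Char 4 ('D'): step: R->5, L=4; D->plug->D->R->H->L->G->refl->D->L'->B->R'->E->plug->E
Char 5 ('H'): step: R->6, L=4; H->plug->H->R->B->L->D->refl->G->L'->H->R'->E->plug->E
Char 6 ('C'): step: R->7, L=4; C->plug->C->R->H->L->G->refl->D->L'->B->R'->F->plug->F
Char 7 ('G'): step: R->0, L->5 (L advanced); G->plug->B->R->G->L->F->refl->A->L'->E->R'->A->plug->A
Char 8 ('E'): step: R->1, L=5; E->plug->E->R->G->L->F->refl->A->L'->E->R'->B->plug->G
Char 9 ('A'): step: R->2, L=5; A->plug->A->R->D->L->B->refl->H->L'->H->R'->F->plug->F

F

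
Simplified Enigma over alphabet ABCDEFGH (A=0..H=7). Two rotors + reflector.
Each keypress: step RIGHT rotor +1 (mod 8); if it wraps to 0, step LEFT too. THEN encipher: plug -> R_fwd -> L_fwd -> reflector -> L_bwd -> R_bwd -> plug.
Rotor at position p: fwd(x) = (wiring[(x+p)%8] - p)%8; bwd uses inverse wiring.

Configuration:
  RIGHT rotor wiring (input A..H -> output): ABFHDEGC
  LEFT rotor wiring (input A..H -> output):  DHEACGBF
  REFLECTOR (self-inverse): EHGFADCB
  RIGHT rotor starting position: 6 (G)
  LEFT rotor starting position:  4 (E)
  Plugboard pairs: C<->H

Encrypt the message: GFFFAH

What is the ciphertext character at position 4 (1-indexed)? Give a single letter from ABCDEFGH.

Char 1 ('G'): step: R->7, L=4; G->plug->G->R->F->L->D->refl->F->L'->C->R'->C->plug->H
Char 2 ('F'): step: R->0, L->5 (L advanced); F->plug->F->R->E->L->C->refl->G->L'->D->R'->E->plug->E
Char 3 ('F'): step: R->1, L=5; F->plug->F->R->F->L->H->refl->B->L'->A->R'->A->plug->A
Char 4 ('F'): step: R->2, L=5; F->plug->F->R->A->L->B->refl->H->L'->F->R'->B->plug->B

B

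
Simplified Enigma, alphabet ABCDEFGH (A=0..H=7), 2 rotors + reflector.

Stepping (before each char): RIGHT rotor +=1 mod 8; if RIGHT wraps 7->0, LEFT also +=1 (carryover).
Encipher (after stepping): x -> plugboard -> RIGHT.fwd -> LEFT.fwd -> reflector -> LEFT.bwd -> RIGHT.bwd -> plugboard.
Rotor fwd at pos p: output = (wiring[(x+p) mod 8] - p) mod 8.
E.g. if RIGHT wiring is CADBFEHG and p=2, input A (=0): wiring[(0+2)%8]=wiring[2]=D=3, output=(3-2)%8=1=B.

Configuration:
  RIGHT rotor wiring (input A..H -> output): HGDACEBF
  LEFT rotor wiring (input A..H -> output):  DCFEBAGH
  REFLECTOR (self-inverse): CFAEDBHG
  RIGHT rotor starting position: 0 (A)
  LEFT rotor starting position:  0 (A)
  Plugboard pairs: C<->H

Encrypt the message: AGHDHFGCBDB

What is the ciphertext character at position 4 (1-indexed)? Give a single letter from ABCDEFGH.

Char 1 ('A'): step: R->1, L=0; A->plug->A->R->F->L->A->refl->C->L'->B->R'->D->plug->D
Char 2 ('G'): step: R->2, L=0; G->plug->G->R->F->L->A->refl->C->L'->B->R'->A->plug->A
Char 3 ('H'): step: R->3, L=0; H->plug->C->R->B->L->C->refl->A->L'->F->R'->A->plug->A
Char 4 ('D'): step: R->4, L=0; D->plug->D->R->B->L->C->refl->A->L'->F->R'->C->plug->H

H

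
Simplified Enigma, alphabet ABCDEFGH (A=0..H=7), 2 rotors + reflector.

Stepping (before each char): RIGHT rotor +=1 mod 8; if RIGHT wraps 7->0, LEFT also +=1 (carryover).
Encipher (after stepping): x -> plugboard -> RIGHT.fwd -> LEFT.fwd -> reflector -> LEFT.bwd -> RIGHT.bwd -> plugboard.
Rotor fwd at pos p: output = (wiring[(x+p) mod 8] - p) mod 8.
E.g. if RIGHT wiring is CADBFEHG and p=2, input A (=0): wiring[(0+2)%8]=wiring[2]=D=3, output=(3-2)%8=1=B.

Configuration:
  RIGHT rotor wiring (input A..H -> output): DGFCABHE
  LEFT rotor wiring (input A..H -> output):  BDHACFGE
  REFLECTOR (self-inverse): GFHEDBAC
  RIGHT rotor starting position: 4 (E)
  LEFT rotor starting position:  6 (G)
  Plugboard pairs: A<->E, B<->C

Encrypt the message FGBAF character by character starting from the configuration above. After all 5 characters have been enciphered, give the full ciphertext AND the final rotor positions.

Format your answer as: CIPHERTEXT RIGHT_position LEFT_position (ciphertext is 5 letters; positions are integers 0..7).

Answer: ACEHG 1 7

Derivation:
Char 1 ('F'): step: R->5, L=6; F->plug->F->R->A->L->A->refl->G->L'->B->R'->E->plug->A
Char 2 ('G'): step: R->6, L=6; G->plug->G->R->C->L->D->refl->E->L'->G->R'->B->plug->C
Char 3 ('B'): step: R->7, L=6; B->plug->C->R->H->L->H->refl->C->L'->F->R'->A->plug->E
Char 4 ('A'): step: R->0, L->7 (L advanced); A->plug->E->R->A->L->F->refl->B->L'->E->R'->H->plug->H
Char 5 ('F'): step: R->1, L=7; F->plug->F->R->G->L->G->refl->A->L'->D->R'->G->plug->G
Final: ciphertext=ACEHG, RIGHT=1, LEFT=7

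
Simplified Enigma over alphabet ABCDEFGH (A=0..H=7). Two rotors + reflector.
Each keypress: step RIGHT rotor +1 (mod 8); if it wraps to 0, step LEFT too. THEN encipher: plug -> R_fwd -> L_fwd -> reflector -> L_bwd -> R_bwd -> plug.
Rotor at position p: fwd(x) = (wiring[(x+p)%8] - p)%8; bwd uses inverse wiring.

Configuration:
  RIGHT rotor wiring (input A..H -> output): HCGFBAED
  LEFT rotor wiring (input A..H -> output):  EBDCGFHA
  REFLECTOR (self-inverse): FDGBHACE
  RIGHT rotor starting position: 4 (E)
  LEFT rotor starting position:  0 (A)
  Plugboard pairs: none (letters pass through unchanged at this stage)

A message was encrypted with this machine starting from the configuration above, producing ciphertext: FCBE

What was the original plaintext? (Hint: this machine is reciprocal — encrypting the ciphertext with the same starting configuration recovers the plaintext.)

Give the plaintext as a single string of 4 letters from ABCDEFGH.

Char 1 ('F'): step: R->5, L=0; F->plug->F->R->B->L->B->refl->D->L'->C->R'->D->plug->D
Char 2 ('C'): step: R->6, L=0; C->plug->C->R->B->L->B->refl->D->L'->C->R'->H->plug->H
Char 3 ('B'): step: R->7, L=0; B->plug->B->R->A->L->E->refl->H->L'->G->R'->E->plug->E
Char 4 ('E'): step: R->0, L->1 (L advanced); E->plug->E->R->B->L->C->refl->G->L'->F->R'->D->plug->D

Answer: DHED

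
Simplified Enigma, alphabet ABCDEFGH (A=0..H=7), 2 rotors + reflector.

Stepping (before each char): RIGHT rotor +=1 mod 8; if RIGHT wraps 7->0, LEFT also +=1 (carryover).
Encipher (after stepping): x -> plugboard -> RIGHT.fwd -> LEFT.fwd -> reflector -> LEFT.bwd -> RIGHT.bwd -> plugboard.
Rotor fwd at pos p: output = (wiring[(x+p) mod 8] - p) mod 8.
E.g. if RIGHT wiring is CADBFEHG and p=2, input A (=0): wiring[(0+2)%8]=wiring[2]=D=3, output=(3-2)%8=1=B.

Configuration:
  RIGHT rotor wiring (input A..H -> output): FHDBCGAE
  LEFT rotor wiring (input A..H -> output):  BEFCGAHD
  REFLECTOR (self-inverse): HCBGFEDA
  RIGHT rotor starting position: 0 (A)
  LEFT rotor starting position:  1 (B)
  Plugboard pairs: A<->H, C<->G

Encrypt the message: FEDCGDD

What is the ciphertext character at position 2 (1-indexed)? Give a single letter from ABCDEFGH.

Char 1 ('F'): step: R->1, L=1; F->plug->F->R->H->L->A->refl->H->L'->E->R'->H->plug->A
Char 2 ('E'): step: R->2, L=1; E->plug->E->R->G->L->C->refl->B->L'->C->R'->F->plug->F

F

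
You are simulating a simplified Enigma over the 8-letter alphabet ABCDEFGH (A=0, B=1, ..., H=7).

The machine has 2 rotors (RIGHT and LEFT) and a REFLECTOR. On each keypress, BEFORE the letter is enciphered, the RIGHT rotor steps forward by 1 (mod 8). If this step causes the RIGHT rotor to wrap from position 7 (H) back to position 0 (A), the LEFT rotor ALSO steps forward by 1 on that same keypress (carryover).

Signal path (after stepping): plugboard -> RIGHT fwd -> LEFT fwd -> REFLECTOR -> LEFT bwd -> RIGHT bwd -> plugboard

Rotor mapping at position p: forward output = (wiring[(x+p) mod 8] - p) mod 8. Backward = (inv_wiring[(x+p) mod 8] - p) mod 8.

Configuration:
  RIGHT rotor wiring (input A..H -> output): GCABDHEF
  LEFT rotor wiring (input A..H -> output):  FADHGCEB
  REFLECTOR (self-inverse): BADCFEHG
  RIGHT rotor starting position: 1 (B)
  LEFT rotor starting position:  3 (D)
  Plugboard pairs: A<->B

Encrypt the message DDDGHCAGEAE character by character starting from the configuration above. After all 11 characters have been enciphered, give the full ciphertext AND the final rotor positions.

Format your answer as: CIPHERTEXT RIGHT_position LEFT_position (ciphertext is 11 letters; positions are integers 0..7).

Char 1 ('D'): step: R->2, L=3; D->plug->D->R->F->L->C->refl->D->L'->B->R'->C->plug->C
Char 2 ('D'): step: R->3, L=3; D->plug->D->R->B->L->D->refl->C->L'->F->R'->H->plug->H
Char 3 ('D'): step: R->4, L=3; D->plug->D->R->B->L->D->refl->C->L'->F->R'->H->plug->H
Char 4 ('G'): step: R->5, L=3; G->plug->G->R->E->L->G->refl->H->L'->C->R'->A->plug->B
Char 5 ('H'): step: R->6, L=3; H->plug->H->R->B->L->D->refl->C->L'->F->R'->G->plug->G
Char 6 ('C'): step: R->7, L=3; C->plug->C->R->D->L->B->refl->A->L'->H->R'->B->plug->A
Char 7 ('A'): step: R->0, L->4 (L advanced); A->plug->B->R->C->L->A->refl->B->L'->E->R'->G->plug->G
Char 8 ('G'): step: R->1, L=4; G->plug->G->R->E->L->B->refl->A->L'->C->R'->D->plug->D
Char 9 ('E'): step: R->2, L=4; E->plug->E->R->C->L->A->refl->B->L'->E->R'->G->plug->G
Char 10 ('A'): step: R->3, L=4; A->plug->B->R->A->L->C->refl->D->L'->H->R'->G->plug->G
Char 11 ('E'): step: R->4, L=4; E->plug->E->R->C->L->A->refl->B->L'->E->R'->G->plug->G
Final: ciphertext=CHHBGAGDGGG, RIGHT=4, LEFT=4

Answer: CHHBGAGDGGG 4 4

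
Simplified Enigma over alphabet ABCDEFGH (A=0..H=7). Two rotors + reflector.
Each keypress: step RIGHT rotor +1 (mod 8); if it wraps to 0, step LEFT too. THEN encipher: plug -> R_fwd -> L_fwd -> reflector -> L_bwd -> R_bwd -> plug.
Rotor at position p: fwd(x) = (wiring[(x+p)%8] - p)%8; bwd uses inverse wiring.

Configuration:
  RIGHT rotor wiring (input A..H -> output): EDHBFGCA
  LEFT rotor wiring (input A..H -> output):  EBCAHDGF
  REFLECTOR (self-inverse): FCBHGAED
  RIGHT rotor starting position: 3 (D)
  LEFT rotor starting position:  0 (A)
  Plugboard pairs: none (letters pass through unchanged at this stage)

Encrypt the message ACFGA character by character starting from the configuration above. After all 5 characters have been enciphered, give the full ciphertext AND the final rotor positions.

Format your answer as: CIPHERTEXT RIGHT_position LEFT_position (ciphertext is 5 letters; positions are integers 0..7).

Answer: BDGHD 0 1

Derivation:
Char 1 ('A'): step: R->4, L=0; A->plug->A->R->B->L->B->refl->C->L'->C->R'->B->plug->B
Char 2 ('C'): step: R->5, L=0; C->plug->C->R->D->L->A->refl->F->L'->H->R'->D->plug->D
Char 3 ('F'): step: R->6, L=0; F->plug->F->R->D->L->A->refl->F->L'->H->R'->G->plug->G
Char 4 ('G'): step: R->7, L=0; G->plug->G->R->H->L->F->refl->A->L'->D->R'->H->plug->H
Char 5 ('A'): step: R->0, L->1 (L advanced); A->plug->A->R->E->L->C->refl->B->L'->B->R'->D->plug->D
Final: ciphertext=BDGHD, RIGHT=0, LEFT=1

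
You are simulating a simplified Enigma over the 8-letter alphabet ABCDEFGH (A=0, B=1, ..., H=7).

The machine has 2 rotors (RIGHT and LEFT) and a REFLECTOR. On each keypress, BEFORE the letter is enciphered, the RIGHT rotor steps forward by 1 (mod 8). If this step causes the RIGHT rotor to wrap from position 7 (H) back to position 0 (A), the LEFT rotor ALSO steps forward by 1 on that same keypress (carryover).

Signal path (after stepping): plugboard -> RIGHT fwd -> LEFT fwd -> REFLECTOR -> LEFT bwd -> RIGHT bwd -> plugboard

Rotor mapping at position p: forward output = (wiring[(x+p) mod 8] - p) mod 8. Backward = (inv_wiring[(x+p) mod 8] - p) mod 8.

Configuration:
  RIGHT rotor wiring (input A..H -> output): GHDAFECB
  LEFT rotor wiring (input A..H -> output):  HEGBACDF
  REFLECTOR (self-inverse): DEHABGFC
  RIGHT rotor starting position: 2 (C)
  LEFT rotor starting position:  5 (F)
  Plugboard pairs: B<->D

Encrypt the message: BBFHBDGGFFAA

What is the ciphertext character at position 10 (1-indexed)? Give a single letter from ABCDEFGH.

Char 1 ('B'): step: R->3, L=5; B->plug->D->R->H->L->D->refl->A->L'->C->R'->B->plug->D
Char 2 ('B'): step: R->4, L=5; B->plug->D->R->F->L->B->refl->E->L'->G->R'->C->plug->C
Char 3 ('F'): step: R->5, L=5; F->plug->F->R->G->L->E->refl->B->L'->F->R'->B->plug->D
Char 4 ('H'): step: R->6, L=5; H->plug->H->R->G->L->E->refl->B->L'->F->R'->E->plug->E
Char 5 ('B'): step: R->7, L=5; B->plug->D->R->E->L->H->refl->C->L'->D->R'->H->plug->H
Char 6 ('D'): step: R->0, L->6 (L advanced); D->plug->B->R->H->L->E->refl->B->L'->C->R'->G->plug->G
Char 7 ('G'): step: R->1, L=6; G->plug->G->R->A->L->F->refl->G->L'->D->R'->E->plug->E
Char 8 ('G'): step: R->2, L=6; G->plug->G->R->E->L->A->refl->D->L'->F->R'->H->plug->H
Char 9 ('F'): step: R->3, L=6; F->plug->F->R->D->L->G->refl->F->L'->A->R'->H->plug->H
Char 10 ('F'): step: R->4, L=6; F->plug->F->R->D->L->G->refl->F->L'->A->R'->B->plug->D

D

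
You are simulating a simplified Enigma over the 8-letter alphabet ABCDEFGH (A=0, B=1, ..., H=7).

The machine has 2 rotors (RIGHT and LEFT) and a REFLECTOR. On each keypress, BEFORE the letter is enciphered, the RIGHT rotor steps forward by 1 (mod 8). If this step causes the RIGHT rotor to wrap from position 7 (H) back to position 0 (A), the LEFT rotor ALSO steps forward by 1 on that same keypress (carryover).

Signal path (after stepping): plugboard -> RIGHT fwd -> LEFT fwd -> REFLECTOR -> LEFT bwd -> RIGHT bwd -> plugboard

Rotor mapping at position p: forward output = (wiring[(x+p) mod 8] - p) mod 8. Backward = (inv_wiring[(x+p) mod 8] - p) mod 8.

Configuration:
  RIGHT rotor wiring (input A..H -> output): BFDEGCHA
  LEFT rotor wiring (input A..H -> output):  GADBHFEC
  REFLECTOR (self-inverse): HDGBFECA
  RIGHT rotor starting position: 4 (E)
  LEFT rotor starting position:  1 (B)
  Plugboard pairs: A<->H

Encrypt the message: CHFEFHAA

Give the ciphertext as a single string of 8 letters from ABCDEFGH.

Answer: ACDFBEBC

Derivation:
Char 1 ('C'): step: R->5, L=1; C->plug->C->R->D->L->G->refl->C->L'->B->R'->H->plug->A
Char 2 ('H'): step: R->6, L=1; H->plug->A->R->B->L->C->refl->G->L'->D->R'->C->plug->C
Char 3 ('F'): step: R->7, L=1; F->plug->F->R->H->L->F->refl->E->L'->E->R'->D->plug->D
Char 4 ('E'): step: R->0, L->2 (L advanced); E->plug->E->R->G->L->E->refl->F->L'->C->R'->F->plug->F
Char 5 ('F'): step: R->1, L=2; F->plug->F->R->G->L->E->refl->F->L'->C->R'->B->plug->B
Char 6 ('H'): step: R->2, L=2; H->plug->A->R->B->L->H->refl->A->L'->F->R'->E->plug->E
Char 7 ('A'): step: R->3, L=2; A->plug->H->R->A->L->B->refl->D->L'->D->R'->B->plug->B
Char 8 ('A'): step: R->4, L=2; A->plug->H->R->A->L->B->refl->D->L'->D->R'->C->plug->C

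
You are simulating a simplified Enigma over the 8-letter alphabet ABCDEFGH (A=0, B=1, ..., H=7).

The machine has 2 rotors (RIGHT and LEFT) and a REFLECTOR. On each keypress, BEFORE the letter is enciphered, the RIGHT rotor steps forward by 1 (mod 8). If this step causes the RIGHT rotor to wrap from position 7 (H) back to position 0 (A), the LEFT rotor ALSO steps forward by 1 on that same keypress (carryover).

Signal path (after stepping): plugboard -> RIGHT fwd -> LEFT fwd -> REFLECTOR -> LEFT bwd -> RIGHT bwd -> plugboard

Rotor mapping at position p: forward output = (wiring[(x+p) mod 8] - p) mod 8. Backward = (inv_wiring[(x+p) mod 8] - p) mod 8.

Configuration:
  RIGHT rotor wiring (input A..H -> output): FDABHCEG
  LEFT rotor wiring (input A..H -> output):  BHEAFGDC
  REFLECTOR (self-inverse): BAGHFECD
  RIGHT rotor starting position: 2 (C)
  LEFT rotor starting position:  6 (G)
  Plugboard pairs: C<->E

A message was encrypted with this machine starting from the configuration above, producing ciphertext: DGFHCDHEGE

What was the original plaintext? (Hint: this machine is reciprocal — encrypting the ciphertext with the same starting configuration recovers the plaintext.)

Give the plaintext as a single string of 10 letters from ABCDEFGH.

Char 1 ('D'): step: R->3, L=6; D->plug->D->R->B->L->E->refl->F->L'->A->R'->G->plug->G
Char 2 ('G'): step: R->4, L=6; G->plug->G->R->E->L->G->refl->C->L'->F->R'->H->plug->H
Char 3 ('F'): step: R->5, L=6; F->plug->F->R->D->L->B->refl->A->L'->H->R'->B->plug->B
Char 4 ('H'): step: R->6, L=6; H->plug->H->R->E->L->G->refl->C->L'->F->R'->D->plug->D
Char 5 ('C'): step: R->7, L=6; C->plug->E->R->C->L->D->refl->H->L'->G->R'->B->plug->B
Char 6 ('D'): step: R->0, L->7 (L advanced); D->plug->D->R->B->L->C->refl->G->L'->F->R'->A->plug->A
Char 7 ('H'): step: R->1, L=7; H->plug->H->R->E->L->B->refl->A->L'->C->R'->A->plug->A
Char 8 ('E'): step: R->2, L=7; E->plug->C->R->F->L->G->refl->C->L'->B->R'->H->plug->H
Char 9 ('G'): step: R->3, L=7; G->plug->G->R->A->L->D->refl->H->L'->G->R'->A->plug->A
Char 10 ('E'): step: R->4, L=7; E->plug->C->R->A->L->D->refl->H->L'->G->R'->B->plug->B

Answer: GHBDBAAHAB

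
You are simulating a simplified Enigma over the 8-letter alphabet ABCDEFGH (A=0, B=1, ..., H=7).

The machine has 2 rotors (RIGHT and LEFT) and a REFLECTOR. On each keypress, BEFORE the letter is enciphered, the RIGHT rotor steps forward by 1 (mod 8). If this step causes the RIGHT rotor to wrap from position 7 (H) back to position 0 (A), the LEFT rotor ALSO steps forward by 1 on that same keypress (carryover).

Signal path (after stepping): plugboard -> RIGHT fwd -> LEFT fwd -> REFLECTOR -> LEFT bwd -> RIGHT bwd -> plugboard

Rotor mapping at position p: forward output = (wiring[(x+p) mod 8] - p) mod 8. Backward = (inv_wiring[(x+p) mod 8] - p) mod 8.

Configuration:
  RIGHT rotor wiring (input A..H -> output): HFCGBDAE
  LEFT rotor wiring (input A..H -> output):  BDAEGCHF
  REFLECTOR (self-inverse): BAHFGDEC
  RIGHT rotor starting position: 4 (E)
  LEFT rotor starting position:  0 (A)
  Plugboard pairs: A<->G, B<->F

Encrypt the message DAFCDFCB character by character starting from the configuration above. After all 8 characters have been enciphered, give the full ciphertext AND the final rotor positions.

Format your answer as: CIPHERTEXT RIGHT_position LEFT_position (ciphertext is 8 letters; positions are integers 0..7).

Char 1 ('D'): step: R->5, L=0; D->plug->D->R->C->L->A->refl->B->L'->A->R'->E->plug->E
Char 2 ('A'): step: R->6, L=0; A->plug->G->R->D->L->E->refl->G->L'->E->R'->E->plug->E
Char 3 ('F'): step: R->7, L=0; F->plug->B->R->A->L->B->refl->A->L'->C->R'->F->plug->B
Char 4 ('C'): step: R->0, L->1 (L advanced); C->plug->C->R->C->L->D->refl->F->L'->D->R'->F->plug->B
Char 5 ('D'): step: R->1, L=1; D->plug->D->R->A->L->C->refl->H->L'->B->R'->B->plug->F
Char 6 ('F'): step: R->2, L=1; F->plug->B->R->E->L->B->refl->A->L'->H->R'->C->plug->C
Char 7 ('C'): step: R->3, L=1; C->plug->C->R->A->L->C->refl->H->L'->B->R'->E->plug->E
Char 8 ('B'): step: R->4, L=1; B->plug->F->R->B->L->H->refl->C->L'->A->R'->D->plug->D
Final: ciphertext=EEBBFCED, RIGHT=4, LEFT=1

Answer: EEBBFCED 4 1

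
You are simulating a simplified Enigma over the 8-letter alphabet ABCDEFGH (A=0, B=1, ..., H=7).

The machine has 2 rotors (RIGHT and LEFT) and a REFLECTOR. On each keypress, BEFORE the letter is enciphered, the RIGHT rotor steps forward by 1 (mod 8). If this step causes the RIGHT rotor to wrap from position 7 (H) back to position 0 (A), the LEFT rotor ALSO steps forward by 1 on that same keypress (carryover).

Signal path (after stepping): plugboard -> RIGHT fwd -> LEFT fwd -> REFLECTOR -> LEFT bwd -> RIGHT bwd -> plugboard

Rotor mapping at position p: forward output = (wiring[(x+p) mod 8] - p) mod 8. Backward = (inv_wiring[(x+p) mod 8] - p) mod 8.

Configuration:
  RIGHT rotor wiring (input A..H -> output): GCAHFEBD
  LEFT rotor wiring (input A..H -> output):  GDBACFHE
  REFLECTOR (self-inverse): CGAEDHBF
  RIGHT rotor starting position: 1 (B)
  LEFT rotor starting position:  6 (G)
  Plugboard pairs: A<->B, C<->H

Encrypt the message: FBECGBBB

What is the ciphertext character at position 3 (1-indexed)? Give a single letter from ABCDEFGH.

Char 1 ('F'): step: R->2, L=6; F->plug->F->R->B->L->G->refl->B->L'->A->R'->H->plug->C
Char 2 ('B'): step: R->3, L=6; B->plug->A->R->E->L->D->refl->E->L'->G->R'->D->plug->D
Char 3 ('E'): step: R->4, L=6; E->plug->E->R->C->L->A->refl->C->L'->F->R'->C->plug->H

H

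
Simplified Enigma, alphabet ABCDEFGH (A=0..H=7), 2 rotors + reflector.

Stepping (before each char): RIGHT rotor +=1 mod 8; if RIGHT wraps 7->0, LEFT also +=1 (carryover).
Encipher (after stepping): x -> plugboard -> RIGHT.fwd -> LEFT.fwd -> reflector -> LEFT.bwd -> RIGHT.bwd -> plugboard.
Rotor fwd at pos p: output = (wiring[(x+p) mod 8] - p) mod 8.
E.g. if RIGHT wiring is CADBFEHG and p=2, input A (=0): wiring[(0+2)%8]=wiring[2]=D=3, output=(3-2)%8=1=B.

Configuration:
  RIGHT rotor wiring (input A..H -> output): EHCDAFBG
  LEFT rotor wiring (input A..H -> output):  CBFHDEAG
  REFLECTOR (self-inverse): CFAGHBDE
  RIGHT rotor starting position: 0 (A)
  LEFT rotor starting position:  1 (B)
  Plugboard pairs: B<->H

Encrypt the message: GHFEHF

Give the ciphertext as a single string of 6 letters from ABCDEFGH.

Answer: HBHFED

Derivation:
Char 1 ('G'): step: R->1, L=1; G->plug->G->R->F->L->H->refl->E->L'->B->R'->B->plug->H
Char 2 ('H'): step: R->2, L=1; H->plug->B->R->B->L->E->refl->H->L'->F->R'->H->plug->B
Char 3 ('F'): step: R->3, L=1; F->plug->F->R->B->L->E->refl->H->L'->F->R'->B->plug->H
Char 4 ('E'): step: R->4, L=1; E->plug->E->R->A->L->A->refl->C->L'->D->R'->F->plug->F
Char 5 ('H'): step: R->5, L=1; H->plug->B->R->E->L->D->refl->G->L'->C->R'->E->plug->E
Char 6 ('F'): step: R->6, L=1; F->plug->F->R->F->L->H->refl->E->L'->B->R'->D->plug->D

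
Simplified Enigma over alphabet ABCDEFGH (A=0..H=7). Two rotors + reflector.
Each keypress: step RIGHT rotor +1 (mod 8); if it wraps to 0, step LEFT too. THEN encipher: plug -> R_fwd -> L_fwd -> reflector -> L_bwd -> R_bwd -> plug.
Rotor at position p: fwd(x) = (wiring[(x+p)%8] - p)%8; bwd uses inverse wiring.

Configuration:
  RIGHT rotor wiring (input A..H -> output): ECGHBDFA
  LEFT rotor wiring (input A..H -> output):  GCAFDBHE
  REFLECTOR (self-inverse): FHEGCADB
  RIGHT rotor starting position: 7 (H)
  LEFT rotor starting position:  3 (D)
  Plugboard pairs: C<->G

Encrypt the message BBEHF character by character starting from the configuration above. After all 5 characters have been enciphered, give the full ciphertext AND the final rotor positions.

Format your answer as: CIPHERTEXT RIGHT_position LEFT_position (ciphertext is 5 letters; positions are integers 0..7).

Char 1 ('B'): step: R->0, L->4 (L advanced); B->plug->B->R->C->L->D->refl->G->L'->F->R'->G->plug->C
Char 2 ('B'): step: R->1, L=4; B->plug->B->R->F->L->G->refl->D->L'->C->R'->E->plug->E
Char 3 ('E'): step: R->2, L=4; E->plug->E->R->D->L->A->refl->F->L'->B->R'->D->plug->D
Char 4 ('H'): step: R->3, L=4; H->plug->H->R->D->L->A->refl->F->L'->B->R'->F->plug->F
Char 5 ('F'): step: R->4, L=4; F->plug->F->R->G->L->E->refl->C->L'->E->R'->D->plug->D
Final: ciphertext=CEDFD, RIGHT=4, LEFT=4

Answer: CEDFD 4 4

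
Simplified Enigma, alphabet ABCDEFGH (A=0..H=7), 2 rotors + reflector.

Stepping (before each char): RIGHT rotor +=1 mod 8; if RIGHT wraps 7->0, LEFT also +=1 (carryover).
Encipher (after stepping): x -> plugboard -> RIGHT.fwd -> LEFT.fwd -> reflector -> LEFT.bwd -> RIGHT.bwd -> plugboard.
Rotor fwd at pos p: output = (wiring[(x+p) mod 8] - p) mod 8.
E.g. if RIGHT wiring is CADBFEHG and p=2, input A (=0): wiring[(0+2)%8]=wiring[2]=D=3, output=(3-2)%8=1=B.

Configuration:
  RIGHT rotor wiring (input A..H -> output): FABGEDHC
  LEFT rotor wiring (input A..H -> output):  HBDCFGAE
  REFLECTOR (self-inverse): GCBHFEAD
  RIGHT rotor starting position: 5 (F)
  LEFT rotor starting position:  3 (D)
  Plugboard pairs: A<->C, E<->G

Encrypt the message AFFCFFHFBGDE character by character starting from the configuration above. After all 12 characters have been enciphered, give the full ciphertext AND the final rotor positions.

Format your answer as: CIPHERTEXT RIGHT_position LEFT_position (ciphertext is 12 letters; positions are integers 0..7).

Char 1 ('A'): step: R->6, L=3; A->plug->C->R->H->L->A->refl->G->L'->G->R'->G->plug->E
Char 2 ('F'): step: R->7, L=3; F->plug->F->R->F->L->E->refl->F->L'->D->R'->A->plug->C
Char 3 ('F'): step: R->0, L->4 (L advanced); F->plug->F->R->D->L->A->refl->G->L'->H->R'->G->plug->E
Char 4 ('C'): step: R->1, L=4; C->plug->A->R->H->L->G->refl->A->L'->D->R'->D->plug->D
Char 5 ('F'): step: R->2, L=4; F->plug->F->R->A->L->B->refl->C->L'->B->R'->D->plug->D
Char 6 ('F'): step: R->3, L=4; F->plug->F->R->C->L->E->refl->F->L'->F->R'->G->plug->E
Char 7 ('H'): step: R->4, L=4; H->plug->H->R->C->L->E->refl->F->L'->F->R'->G->plug->E
Char 8 ('F'): step: R->5, L=4; F->plug->F->R->E->L->D->refl->H->L'->G->R'->A->plug->C
Char 9 ('B'): step: R->6, L=4; B->plug->B->R->E->L->D->refl->H->L'->G->R'->G->plug->E
Char 10 ('G'): step: R->7, L=4; G->plug->E->R->H->L->G->refl->A->L'->D->R'->A->plug->C
Char 11 ('D'): step: R->0, L->5 (L advanced); D->plug->D->R->G->L->F->refl->E->L'->E->R'->E->plug->G
Char 12 ('E'): step: R->1, L=5; E->plug->G->R->B->L->D->refl->H->L'->C->R'->E->plug->G
Final: ciphertext=ECEDDEECECGG, RIGHT=1, LEFT=5

Answer: ECEDDEECECGG 1 5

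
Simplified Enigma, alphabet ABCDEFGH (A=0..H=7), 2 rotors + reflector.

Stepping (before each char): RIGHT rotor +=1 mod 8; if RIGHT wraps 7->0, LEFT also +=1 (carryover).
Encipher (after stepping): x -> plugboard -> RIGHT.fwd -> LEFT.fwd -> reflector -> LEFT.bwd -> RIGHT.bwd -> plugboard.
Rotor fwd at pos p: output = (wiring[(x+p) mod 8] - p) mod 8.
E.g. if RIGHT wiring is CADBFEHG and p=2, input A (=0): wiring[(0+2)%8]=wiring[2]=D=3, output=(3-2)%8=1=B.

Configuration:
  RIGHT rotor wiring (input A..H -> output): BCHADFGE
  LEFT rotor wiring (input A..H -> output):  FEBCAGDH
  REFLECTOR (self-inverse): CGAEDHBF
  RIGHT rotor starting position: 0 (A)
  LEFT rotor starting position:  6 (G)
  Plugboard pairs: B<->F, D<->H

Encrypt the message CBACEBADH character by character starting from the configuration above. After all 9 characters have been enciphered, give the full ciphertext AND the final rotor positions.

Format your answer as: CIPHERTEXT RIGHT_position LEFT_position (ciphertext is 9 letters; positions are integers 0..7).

Char 1 ('C'): step: R->1, L=6; C->plug->C->R->H->L->A->refl->C->L'->G->R'->B->plug->F
Char 2 ('B'): step: R->2, L=6; B->plug->F->R->C->L->H->refl->F->L'->A->R'->H->plug->D
Char 3 ('A'): step: R->3, L=6; A->plug->A->R->F->L->E->refl->D->L'->E->R'->H->plug->D
Char 4 ('C'): step: R->4, L=6; C->plug->C->R->C->L->H->refl->F->L'->A->R'->D->plug->H
Char 5 ('E'): step: R->5, L=6; E->plug->E->R->F->L->E->refl->D->L'->E->R'->D->plug->H
Char 6 ('B'): step: R->6, L=6; B->plug->F->R->C->L->H->refl->F->L'->A->R'->A->plug->A
Char 7 ('A'): step: R->7, L=6; A->plug->A->R->F->L->E->refl->D->L'->E->R'->F->plug->B
Char 8 ('D'): step: R->0, L->7 (L advanced); D->plug->H->R->E->L->D->refl->E->L'->H->R'->C->plug->C
Char 9 ('H'): step: R->1, L=7; H->plug->D->R->C->L->F->refl->H->L'->G->R'->B->plug->F
Final: ciphertext=FDDHHABCF, RIGHT=1, LEFT=7

Answer: FDDHHABCF 1 7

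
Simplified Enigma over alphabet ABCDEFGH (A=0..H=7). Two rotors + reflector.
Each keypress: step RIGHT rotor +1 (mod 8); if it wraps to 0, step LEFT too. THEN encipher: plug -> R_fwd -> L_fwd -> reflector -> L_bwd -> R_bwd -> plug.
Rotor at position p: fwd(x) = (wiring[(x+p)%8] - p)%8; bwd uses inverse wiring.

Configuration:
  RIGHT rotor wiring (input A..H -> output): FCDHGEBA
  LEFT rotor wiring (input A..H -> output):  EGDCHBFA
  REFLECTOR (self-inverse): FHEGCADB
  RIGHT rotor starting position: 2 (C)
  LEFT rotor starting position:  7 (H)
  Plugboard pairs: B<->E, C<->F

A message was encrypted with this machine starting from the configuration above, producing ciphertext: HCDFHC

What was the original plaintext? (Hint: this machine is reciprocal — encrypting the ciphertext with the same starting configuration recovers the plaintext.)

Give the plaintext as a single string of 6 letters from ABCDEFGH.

Char 1 ('H'): step: R->3, L=7; H->plug->H->R->A->L->B->refl->H->L'->C->R'->F->plug->C
Char 2 ('C'): step: R->4, L=7; C->plug->F->R->G->L->C->refl->E->L'->D->R'->H->plug->H
Char 3 ('D'): step: R->5, L=7; D->plug->D->R->A->L->B->refl->H->L'->C->R'->G->plug->G
Char 4 ('F'): step: R->6, L=7; F->plug->C->R->H->L->G->refl->D->L'->E->R'->D->plug->D
Char 5 ('H'): step: R->7, L=7; H->plug->H->R->C->L->H->refl->B->L'->A->R'->E->plug->B
Char 6 ('C'): step: R->0, L->0 (L advanced); C->plug->F->R->E->L->H->refl->B->L'->F->R'->A->plug->A

Answer: CHGDBA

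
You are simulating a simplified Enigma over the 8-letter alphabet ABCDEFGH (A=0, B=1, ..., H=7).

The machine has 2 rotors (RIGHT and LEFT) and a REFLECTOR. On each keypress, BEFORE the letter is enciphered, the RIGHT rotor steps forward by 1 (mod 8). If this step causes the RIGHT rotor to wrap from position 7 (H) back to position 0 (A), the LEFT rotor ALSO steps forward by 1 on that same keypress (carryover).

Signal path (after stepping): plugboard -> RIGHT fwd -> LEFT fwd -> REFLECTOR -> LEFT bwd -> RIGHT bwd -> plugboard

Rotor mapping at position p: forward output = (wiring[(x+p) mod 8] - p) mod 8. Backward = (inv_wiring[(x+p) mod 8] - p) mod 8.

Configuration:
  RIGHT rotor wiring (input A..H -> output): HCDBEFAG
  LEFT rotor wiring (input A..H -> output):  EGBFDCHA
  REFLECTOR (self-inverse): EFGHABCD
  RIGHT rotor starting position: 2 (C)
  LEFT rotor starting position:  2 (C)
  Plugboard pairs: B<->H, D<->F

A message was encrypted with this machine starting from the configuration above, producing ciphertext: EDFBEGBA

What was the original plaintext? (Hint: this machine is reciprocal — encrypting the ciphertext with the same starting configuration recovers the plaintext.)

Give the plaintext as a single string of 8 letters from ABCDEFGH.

Answer: GBGDFAHF

Derivation:
Char 1 ('E'): step: R->3, L=2; E->plug->E->R->D->L->A->refl->E->L'->H->R'->G->plug->G
Char 2 ('D'): step: R->4, L=2; D->plug->F->R->G->L->C->refl->G->L'->F->R'->H->plug->B
Char 3 ('F'): step: R->5, L=2; F->plug->D->R->C->L->B->refl->F->L'->E->R'->G->plug->G
Char 4 ('B'): step: R->6, L=2; B->plug->H->R->H->L->E->refl->A->L'->D->R'->F->plug->D
Char 5 ('E'): step: R->7, L=2; E->plug->E->R->C->L->B->refl->F->L'->E->R'->D->plug->F
Char 6 ('G'): step: R->0, L->3 (L advanced); G->plug->G->R->A->L->C->refl->G->L'->H->R'->A->plug->A
Char 7 ('B'): step: R->1, L=3; B->plug->H->R->G->L->D->refl->H->L'->C->R'->B->plug->H
Char 8 ('A'): step: R->2, L=3; A->plug->A->R->B->L->A->refl->E->L'->D->R'->D->plug->F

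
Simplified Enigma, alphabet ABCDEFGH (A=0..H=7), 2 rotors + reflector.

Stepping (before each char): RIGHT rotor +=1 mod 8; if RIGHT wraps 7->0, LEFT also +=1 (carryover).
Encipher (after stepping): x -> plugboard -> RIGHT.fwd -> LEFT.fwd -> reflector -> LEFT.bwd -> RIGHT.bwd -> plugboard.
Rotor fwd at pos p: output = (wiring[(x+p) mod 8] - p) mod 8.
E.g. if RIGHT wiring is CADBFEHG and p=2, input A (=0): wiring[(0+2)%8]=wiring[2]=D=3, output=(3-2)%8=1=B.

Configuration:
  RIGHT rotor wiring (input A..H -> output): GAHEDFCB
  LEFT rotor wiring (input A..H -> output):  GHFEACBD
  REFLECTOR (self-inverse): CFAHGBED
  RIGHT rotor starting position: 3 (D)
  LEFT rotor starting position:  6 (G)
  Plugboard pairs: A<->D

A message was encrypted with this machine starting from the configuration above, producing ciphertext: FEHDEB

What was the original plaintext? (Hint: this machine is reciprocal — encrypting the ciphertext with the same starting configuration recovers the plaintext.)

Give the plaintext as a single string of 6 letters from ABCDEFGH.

Char 1 ('F'): step: R->4, L=6; F->plug->F->R->E->L->H->refl->D->L'->A->R'->H->plug->H
Char 2 ('E'): step: R->5, L=6; E->plug->E->R->D->L->B->refl->F->L'->B->R'->D->plug->A
Char 3 ('H'): step: R->6, L=6; H->plug->H->R->H->L->E->refl->G->L'->F->R'->G->plug->G
Char 4 ('D'): step: R->7, L=6; D->plug->A->R->C->L->A->refl->C->L'->G->R'->G->plug->G
Char 5 ('E'): step: R->0, L->7 (L advanced); E->plug->E->R->D->L->G->refl->E->L'->A->R'->B->plug->B
Char 6 ('B'): step: R->1, L=7; B->plug->B->R->G->L->D->refl->H->L'->B->R'->F->plug->F

Answer: HAGGBF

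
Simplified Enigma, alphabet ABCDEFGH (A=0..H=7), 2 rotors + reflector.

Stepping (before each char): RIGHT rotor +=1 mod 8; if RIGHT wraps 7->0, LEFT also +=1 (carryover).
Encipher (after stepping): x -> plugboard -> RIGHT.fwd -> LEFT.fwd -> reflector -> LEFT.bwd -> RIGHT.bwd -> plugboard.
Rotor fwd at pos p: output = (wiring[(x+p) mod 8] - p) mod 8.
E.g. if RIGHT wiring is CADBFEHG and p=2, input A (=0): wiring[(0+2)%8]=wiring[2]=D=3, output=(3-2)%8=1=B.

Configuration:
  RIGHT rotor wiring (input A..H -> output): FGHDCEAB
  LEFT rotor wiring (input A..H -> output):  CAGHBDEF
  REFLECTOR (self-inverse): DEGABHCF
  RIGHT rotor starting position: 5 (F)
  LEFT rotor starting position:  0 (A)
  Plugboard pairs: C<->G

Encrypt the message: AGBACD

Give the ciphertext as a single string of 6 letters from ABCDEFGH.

Char 1 ('A'): step: R->6, L=0; A->plug->A->R->C->L->G->refl->C->L'->A->R'->D->plug->D
Char 2 ('G'): step: R->7, L=0; G->plug->C->R->H->L->F->refl->H->L'->D->R'->F->plug->F
Char 3 ('B'): step: R->0, L->1 (L advanced); B->plug->B->R->G->L->E->refl->B->L'->H->R'->C->plug->G
Char 4 ('A'): step: R->1, L=1; A->plug->A->R->F->L->D->refl->A->L'->D->R'->E->plug->E
Char 5 ('C'): step: R->2, L=1; C->plug->G->R->D->L->A->refl->D->L'->F->R'->A->plug->A
Char 6 ('D'): step: R->3, L=1; D->plug->D->R->F->L->D->refl->A->L'->D->R'->G->plug->C

Answer: DFGEAC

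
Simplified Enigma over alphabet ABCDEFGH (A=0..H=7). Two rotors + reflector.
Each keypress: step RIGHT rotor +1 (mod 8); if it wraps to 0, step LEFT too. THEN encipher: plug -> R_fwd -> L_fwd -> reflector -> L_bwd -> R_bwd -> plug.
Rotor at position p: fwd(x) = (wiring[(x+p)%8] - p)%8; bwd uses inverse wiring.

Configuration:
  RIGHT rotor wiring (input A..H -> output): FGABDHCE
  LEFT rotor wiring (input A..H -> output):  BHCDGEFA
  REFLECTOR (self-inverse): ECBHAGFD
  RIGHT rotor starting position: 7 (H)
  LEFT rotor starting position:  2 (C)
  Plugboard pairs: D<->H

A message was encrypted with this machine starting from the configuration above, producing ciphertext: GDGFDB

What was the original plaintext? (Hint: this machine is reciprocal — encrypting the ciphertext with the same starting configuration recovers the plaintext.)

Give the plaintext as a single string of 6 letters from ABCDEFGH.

Answer: EAFGGG

Derivation:
Char 1 ('G'): step: R->0, L->3 (L advanced); G->plug->G->R->C->L->B->refl->C->L'->D->R'->E->plug->E
Char 2 ('D'): step: R->1, L=3; D->plug->H->R->E->L->F->refl->G->L'->F->R'->A->plug->A
Char 3 ('G'): step: R->2, L=3; G->plug->G->R->D->L->C->refl->B->L'->C->R'->F->plug->F
Char 4 ('F'): step: R->3, L=3; F->plug->F->R->C->L->B->refl->C->L'->D->R'->G->plug->G
Char 5 ('D'): step: R->4, L=3; D->plug->H->R->F->L->G->refl->F->L'->E->R'->G->plug->G
Char 6 ('B'): step: R->5, L=3; B->plug->B->R->F->L->G->refl->F->L'->E->R'->G->plug->G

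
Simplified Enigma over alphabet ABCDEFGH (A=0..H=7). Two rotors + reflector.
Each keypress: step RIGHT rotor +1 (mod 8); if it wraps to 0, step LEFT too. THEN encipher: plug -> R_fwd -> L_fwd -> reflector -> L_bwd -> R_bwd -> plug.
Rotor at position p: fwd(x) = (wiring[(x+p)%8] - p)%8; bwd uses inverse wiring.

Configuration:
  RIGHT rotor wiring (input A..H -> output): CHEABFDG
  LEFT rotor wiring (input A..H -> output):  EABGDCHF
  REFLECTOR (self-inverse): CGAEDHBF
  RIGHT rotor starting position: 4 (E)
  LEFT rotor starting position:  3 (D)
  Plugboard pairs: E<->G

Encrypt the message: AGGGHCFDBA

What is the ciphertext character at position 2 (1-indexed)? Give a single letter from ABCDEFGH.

Char 1 ('A'): step: R->5, L=3; A->plug->A->R->A->L->D->refl->E->L'->D->R'->G->plug->E
Char 2 ('G'): step: R->6, L=3; G->plug->E->R->G->L->F->refl->H->L'->C->R'->F->plug->F

F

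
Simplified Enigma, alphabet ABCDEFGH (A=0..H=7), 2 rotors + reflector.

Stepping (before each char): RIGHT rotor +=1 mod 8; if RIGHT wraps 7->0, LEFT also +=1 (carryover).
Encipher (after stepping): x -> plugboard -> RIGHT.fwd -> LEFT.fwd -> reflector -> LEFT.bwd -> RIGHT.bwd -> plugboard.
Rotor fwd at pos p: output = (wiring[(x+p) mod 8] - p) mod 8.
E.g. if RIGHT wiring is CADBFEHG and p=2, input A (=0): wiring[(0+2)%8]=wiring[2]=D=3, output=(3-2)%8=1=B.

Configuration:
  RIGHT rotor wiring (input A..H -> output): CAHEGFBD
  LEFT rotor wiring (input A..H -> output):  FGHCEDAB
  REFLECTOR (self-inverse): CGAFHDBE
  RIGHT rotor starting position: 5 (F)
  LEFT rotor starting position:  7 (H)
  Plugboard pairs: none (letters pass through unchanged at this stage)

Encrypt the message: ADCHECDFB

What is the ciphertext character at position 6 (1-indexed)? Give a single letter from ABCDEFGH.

Char 1 ('A'): step: R->6, L=7; A->plug->A->R->D->L->A->refl->C->L'->A->R'->G->plug->G
Char 2 ('D'): step: R->7, L=7; D->plug->D->R->A->L->C->refl->A->L'->D->R'->B->plug->B
Char 3 ('C'): step: R->0, L->0 (L advanced); C->plug->C->R->H->L->B->refl->G->L'->B->R'->G->plug->G
Char 4 ('H'): step: R->1, L=0; H->plug->H->R->B->L->G->refl->B->L'->H->R'->A->plug->A
Char 5 ('E'): step: R->2, L=0; E->plug->E->R->H->L->B->refl->G->L'->B->R'->F->plug->F
Char 6 ('C'): step: R->3, L=0; C->plug->C->R->C->L->H->refl->E->L'->E->R'->H->plug->H

H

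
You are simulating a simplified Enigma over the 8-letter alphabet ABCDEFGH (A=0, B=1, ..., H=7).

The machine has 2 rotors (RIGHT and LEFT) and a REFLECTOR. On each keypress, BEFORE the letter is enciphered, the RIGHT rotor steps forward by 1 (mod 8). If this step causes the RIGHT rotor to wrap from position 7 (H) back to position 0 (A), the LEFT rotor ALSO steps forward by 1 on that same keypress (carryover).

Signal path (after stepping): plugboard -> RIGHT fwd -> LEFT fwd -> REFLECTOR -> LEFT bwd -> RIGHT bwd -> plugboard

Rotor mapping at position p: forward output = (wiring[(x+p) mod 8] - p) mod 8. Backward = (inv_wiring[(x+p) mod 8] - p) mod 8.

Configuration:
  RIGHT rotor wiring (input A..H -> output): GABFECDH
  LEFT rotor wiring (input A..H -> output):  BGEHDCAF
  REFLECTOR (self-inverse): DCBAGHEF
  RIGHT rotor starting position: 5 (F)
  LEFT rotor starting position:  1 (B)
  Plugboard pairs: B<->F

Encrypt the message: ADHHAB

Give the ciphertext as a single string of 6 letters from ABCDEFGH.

Answer: CEEDGG

Derivation:
Char 1 ('A'): step: R->6, L=1; A->plug->A->R->F->L->H->refl->F->L'->A->R'->C->plug->C
Char 2 ('D'): step: R->7, L=1; D->plug->D->R->C->L->G->refl->E->L'->G->R'->E->plug->E
Char 3 ('H'): step: R->0, L->2 (L advanced); H->plug->H->R->H->L->E->refl->G->L'->E->R'->E->plug->E
Char 4 ('H'): step: R->1, L=2; H->plug->H->R->F->L->D->refl->A->L'->D->R'->D->plug->D
Char 5 ('A'): step: R->2, L=2; A->plug->A->R->H->L->E->refl->G->L'->E->R'->G->plug->G
Char 6 ('B'): step: R->3, L=2; B->plug->F->R->D->L->A->refl->D->L'->F->R'->G->plug->G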